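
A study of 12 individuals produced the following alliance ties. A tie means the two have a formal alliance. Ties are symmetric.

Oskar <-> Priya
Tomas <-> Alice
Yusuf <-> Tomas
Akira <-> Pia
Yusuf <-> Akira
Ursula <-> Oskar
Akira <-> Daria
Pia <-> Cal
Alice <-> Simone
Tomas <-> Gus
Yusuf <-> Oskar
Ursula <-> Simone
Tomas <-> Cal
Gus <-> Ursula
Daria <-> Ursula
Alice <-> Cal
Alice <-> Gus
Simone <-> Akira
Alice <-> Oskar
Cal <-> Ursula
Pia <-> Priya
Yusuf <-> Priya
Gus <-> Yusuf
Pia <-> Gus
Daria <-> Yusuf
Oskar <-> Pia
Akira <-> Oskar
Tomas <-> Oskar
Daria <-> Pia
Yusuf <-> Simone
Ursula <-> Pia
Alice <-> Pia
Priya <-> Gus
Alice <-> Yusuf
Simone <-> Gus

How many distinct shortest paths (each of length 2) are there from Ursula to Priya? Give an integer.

3

The shortest distance is 2. The length-2 paths are: Ursula–Gus–Priya; Ursula–Oskar–Priya; Ursula–Pia–Priya.
That gives 3 distinct shortest paths.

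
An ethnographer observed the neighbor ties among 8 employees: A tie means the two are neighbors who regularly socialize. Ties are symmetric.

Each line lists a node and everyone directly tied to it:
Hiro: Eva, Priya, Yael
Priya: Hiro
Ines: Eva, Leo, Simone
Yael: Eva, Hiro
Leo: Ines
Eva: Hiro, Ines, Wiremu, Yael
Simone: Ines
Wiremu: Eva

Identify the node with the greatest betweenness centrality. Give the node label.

Unnormalized betweenness of each node: Eva:15, Hiro:6, Ines:11, Leo:0, Priya:0, Simone:0, Wiremu:0, Yael:0.
Eva has the largest value, 15, making it the main broker — the node through which the most shortest paths run.

Eva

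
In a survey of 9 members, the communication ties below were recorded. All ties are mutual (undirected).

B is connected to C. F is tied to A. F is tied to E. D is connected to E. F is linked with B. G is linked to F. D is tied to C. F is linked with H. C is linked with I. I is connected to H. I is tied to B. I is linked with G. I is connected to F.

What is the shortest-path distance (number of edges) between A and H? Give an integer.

2

One shortest route is A – F – H, which uses 2 edges, and A and H are not directly tied, so nothing shorter exists. So d(A,H) = 2.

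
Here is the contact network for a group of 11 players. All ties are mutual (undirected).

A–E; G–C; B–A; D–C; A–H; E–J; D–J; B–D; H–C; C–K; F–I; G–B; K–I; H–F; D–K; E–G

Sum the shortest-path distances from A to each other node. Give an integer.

Distances from A: B:1, C:2, D:2, E:1, F:2, G:2, H:1, I:3, J:2, K:3.
Sum = 1 + 2 + 2 + 1 + 2 + 2 + 1 + 3 + 2 + 3 = 19.

19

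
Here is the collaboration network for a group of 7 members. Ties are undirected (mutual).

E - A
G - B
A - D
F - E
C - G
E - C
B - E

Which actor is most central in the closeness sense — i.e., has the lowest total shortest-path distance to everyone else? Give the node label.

E

Farness (sum of distances to all others) for each node — A:11, B:11, C:11, D:16, E:8, F:13, G:14.
The smallest farness is 8, for E, so E has the highest closeness.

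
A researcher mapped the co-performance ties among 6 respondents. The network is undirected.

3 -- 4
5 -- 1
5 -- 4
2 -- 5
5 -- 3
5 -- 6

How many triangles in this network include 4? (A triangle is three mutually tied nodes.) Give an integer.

4's neighbors: 3 and 5.
Neighbor pairs that are themselves tied: 4–3–5. Each forms one triangle with 4, for 1 in total.

1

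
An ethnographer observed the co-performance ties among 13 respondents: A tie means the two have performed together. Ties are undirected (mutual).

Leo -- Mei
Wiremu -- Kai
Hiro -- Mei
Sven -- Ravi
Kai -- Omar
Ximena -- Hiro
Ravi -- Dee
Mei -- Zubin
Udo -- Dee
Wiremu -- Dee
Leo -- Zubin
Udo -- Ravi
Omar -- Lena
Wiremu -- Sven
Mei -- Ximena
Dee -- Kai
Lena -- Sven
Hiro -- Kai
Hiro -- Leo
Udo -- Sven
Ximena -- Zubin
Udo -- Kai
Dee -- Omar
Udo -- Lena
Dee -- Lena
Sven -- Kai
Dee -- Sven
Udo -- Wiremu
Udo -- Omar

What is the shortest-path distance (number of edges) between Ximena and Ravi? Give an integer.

One shortest route is Ximena – Hiro – Kai – Udo – Ravi, which uses 4 edges, and at distance 3 from Ximena we only reach {Dee, Omar, Sven, Udo, Wiremu}, which does not include Ravi. So d(Ximena,Ravi) = 4.

4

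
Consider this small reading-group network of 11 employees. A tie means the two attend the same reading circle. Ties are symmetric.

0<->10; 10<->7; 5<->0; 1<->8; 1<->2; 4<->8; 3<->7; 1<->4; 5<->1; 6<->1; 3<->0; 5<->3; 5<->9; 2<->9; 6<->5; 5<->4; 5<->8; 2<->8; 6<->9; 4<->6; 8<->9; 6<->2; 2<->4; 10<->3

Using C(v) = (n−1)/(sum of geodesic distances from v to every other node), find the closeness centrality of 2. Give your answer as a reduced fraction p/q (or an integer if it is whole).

Distances from 2: 0:3, 1:1, 3:3, 4:1, 5:2, 6:1, 7:4, 8:1, 9:1, 10:4. Sum = 21.
n = 11, so closeness = 10/21.

10/21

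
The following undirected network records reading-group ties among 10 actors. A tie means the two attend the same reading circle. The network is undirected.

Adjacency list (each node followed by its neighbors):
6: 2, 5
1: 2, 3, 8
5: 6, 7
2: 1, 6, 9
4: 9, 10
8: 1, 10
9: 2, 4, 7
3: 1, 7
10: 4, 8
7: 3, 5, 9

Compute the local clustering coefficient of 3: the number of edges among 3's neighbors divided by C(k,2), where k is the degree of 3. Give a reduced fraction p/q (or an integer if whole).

0

3's neighbors: 1 and 7 (k = 2).
Possible neighbor pairs: C(2,2) = 1. Edges among them: none → e = 0.
Clustering(3) = 0/1.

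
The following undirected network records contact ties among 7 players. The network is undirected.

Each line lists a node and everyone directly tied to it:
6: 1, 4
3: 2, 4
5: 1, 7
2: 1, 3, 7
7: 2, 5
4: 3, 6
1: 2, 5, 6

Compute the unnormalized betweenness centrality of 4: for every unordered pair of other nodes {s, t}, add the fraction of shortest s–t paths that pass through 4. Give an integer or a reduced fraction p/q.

1

Pairs whose geodesics pass through 4 — 3–6: 1.
All other pairs contribute 0.
Summing the contributions gives betweenness(4) = 1.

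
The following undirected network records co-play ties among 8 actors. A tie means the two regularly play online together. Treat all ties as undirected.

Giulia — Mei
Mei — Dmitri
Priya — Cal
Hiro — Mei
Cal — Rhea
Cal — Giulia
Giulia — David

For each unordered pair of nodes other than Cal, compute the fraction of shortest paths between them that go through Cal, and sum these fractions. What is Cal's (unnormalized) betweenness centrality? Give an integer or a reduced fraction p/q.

11

Pairs whose geodesics pass through Cal — David–Rhea: 1; David–Priya: 1; Mei–Rhea: 1; Mei–Priya: 1; Hiro–Rhea: 1; Hiro–Priya: 1; Dmitri–Rhea: 1; Dmitri–Priya: 1; Rhea–Giulia: 1; Rhea–Priya: 1; Giulia–Priya: 1.
All other pairs contribute 0.
Summing the contributions gives betweenness(Cal) = 11.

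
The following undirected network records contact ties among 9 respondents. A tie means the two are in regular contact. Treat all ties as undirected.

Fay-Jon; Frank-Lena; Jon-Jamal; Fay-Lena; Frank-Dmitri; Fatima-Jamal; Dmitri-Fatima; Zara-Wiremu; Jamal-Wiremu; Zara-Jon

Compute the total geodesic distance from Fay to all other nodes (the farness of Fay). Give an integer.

17

Distances from Fay: Dmitri:3, Fatima:3, Frank:2, Jamal:2, Jon:1, Lena:1, Wiremu:3, Zara:2.
Sum = 3 + 3 + 2 + 2 + 1 + 1 + 3 + 2 = 17.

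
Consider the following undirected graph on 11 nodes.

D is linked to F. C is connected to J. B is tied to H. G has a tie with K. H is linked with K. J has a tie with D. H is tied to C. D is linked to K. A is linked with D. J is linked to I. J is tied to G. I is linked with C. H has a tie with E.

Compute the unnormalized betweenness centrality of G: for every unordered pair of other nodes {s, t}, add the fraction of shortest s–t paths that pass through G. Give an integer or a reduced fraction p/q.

5/6

Pairs whose geodesics pass through G — K–J: 1/2; K–I: 1/3.
All other pairs contribute 0.
Summing the contributions gives betweenness(G) = 5/6.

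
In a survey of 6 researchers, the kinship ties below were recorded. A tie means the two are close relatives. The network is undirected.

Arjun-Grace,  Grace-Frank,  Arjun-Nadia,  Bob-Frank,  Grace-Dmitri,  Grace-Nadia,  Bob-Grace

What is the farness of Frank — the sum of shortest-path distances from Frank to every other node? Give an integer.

Distances from Frank: Arjun:2, Bob:1, Dmitri:2, Grace:1, Nadia:2.
Sum = 2 + 1 + 2 + 1 + 2 = 8.

8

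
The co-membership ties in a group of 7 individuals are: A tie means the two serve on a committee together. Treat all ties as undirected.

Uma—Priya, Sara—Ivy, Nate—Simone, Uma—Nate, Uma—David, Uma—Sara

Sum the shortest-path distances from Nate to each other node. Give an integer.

Distances from Nate: David:2, Ivy:3, Priya:2, Sara:2, Simone:1, Uma:1.
Sum = 2 + 3 + 2 + 2 + 1 + 1 = 11.

11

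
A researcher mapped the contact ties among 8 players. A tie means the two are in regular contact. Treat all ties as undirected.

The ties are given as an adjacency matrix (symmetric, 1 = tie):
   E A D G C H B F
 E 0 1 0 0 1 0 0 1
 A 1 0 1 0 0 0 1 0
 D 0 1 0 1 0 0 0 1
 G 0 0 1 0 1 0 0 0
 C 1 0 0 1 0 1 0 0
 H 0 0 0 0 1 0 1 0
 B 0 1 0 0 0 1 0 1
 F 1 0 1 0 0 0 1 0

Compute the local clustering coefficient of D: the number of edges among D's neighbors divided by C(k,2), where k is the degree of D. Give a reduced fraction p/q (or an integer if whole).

D's neighbors: A, F, and G (k = 3).
Possible neighbor pairs: C(3,2) = 3. Edges among them: none → e = 0.
Clustering(D) = 0/3 = 0.

0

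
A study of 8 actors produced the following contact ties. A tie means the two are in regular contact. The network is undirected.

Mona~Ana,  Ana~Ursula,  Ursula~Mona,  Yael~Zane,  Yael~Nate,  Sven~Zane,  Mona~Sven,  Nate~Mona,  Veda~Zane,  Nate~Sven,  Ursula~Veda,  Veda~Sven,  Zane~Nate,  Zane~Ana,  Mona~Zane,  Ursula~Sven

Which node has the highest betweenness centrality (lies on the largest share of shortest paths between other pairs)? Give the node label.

Unnormalized betweenness of each node: Ana:5/12, Mona:23/12, Nate:4/3, Sven:23/12, Ursula:7/6, Veda:5/12, Yael:0, Zane:35/6.
Zane has the largest value, 35/6, making it the main broker — the node through which the most shortest paths run.

Zane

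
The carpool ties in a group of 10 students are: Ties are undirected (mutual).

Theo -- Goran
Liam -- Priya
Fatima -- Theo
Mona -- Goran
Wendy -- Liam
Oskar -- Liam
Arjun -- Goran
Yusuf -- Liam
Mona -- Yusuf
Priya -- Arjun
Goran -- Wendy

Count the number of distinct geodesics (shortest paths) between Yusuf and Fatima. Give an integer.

The shortest distance is 4, and the only length-4 path is Yusuf–Mona–Goran–Theo–Fatima. So there is exactly 1 shortest path.

1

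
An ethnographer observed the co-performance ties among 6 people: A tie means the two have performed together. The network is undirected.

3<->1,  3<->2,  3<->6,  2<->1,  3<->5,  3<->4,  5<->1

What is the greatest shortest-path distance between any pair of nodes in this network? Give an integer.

2

Eccentricity of each node (its greatest distance to any other): 1:2, 2:2, 3:1, 4:2, 5:2, 6:2.
The maximum eccentricity is 2, realized for instance by the pair 2–6 via 2 – 3 – 6. So the diameter is 2.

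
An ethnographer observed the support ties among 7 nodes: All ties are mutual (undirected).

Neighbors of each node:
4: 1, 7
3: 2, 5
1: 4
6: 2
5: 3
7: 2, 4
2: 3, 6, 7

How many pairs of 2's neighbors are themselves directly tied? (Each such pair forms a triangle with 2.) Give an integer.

0

2's neighbors are 3, 6, and 7, but none of them are tied to each other, so no triangle contains 2.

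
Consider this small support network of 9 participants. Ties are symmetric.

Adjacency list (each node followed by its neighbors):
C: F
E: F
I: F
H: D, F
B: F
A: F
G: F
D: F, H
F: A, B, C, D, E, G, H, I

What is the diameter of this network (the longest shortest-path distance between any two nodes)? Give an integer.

2

Eccentricity of each node (its greatest distance to any other): A:2, B:2, C:2, D:2, E:2, F:1, G:2, H:2, I:2.
The maximum eccentricity is 2, realized for instance by the pair B–E via B – F – E. So the diameter is 2.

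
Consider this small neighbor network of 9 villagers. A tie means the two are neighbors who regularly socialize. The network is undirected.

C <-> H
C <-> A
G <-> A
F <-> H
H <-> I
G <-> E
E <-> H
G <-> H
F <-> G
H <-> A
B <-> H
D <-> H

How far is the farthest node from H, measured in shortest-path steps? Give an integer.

Distances from H: A:1, B:1, C:1, D:1, E:1, F:1, G:1, I:1.
The largest is 1 (to D, E, B, F, C, A, G, and I), so the eccentricity of H is 1.

1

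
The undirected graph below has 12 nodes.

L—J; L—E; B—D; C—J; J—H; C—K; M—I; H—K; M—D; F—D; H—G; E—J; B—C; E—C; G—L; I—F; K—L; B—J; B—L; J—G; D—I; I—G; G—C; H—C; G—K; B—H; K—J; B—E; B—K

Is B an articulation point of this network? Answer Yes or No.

No

Even without B, every remaining node can still reach every other (the residual graph is connected), so B is not a cut vertex.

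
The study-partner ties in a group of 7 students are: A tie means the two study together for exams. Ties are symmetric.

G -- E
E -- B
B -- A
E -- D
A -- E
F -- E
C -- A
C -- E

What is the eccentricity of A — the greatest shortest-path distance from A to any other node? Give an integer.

2

Distances from A: B:1, C:1, D:2, E:1, F:2, G:2.
The largest is 2 (to G, F, and D), so the eccentricity of A is 2.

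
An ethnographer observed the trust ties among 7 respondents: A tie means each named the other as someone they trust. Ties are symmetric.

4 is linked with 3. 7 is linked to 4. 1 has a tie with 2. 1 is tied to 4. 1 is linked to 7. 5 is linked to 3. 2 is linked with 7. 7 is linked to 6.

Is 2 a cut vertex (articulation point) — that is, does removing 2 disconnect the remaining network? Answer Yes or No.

No

Even without 2, every remaining node can still reach every other (the residual graph is connected), so 2 is not a cut vertex.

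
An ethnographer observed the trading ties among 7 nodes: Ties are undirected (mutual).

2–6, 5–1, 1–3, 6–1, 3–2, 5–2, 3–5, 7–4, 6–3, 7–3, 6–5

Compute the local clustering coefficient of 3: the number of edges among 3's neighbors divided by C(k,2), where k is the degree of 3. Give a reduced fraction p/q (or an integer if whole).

1/2

3's neighbors: 1, 2, 5, 6, and 7 (k = 5).
Possible neighbor pairs: C(5,2) = 10. Edges among them: 1–5, 1–6, 2–5, 2–6, 5–6 → e = 5.
Clustering(3) = 5/10 = 1/2.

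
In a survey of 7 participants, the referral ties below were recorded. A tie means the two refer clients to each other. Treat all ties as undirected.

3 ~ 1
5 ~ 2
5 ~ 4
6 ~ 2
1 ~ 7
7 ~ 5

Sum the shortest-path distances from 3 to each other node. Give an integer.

19

Distances from 3: 1:1, 2:4, 4:4, 5:3, 6:5, 7:2.
Sum = 1 + 4 + 4 + 3 + 5 + 2 = 19.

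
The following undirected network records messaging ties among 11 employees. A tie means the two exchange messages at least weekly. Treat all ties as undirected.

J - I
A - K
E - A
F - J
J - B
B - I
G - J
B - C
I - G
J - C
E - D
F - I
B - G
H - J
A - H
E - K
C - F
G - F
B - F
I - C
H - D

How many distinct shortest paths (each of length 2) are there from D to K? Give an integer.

1

The shortest distance is 2, and the only length-2 path is D–E–K. So there is exactly 1 shortest path.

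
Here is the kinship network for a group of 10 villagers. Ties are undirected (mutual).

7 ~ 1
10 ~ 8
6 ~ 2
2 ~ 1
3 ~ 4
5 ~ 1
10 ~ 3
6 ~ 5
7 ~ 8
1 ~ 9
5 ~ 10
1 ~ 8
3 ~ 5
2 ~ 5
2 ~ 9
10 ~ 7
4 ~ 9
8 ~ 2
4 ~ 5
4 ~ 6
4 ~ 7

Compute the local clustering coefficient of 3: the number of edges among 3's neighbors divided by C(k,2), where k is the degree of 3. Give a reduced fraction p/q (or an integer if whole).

3's neighbors: 4, 5, and 10 (k = 3).
Possible neighbor pairs: C(3,2) = 3. Edges among them: 4–5, 5–10 → e = 2.
Clustering(3) = 2/3.

2/3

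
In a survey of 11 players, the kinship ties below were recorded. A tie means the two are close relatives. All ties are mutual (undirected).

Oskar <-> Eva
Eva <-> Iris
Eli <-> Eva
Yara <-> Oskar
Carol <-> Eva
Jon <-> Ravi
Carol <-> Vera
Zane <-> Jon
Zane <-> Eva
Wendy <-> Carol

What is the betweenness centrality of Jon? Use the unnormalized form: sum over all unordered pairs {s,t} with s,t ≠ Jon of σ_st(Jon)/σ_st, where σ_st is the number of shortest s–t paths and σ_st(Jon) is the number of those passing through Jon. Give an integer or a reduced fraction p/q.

Pairs whose geodesics pass through Jon — Zane–Ravi: 1; Iris–Ravi: 1; Eli–Ravi: 1; Yara–Ravi: 1; Oskar–Ravi: 1; Carol–Ravi: 1; Wendy–Ravi: 1; Ravi–Eva: 1; Ravi–Vera: 1.
All other pairs contribute 0.
Summing the contributions gives betweenness(Jon) = 9.

9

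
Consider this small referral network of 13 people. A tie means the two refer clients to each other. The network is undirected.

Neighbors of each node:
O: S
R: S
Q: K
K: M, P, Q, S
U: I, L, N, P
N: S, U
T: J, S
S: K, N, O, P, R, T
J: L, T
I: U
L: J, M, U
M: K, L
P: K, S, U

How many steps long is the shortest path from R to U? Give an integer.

One shortest route is R – S – P – U, which uses 3 edges, and at distance 2 from R we only reach {K, N, O, P, T}, which does not include U. So d(R,U) = 3.

3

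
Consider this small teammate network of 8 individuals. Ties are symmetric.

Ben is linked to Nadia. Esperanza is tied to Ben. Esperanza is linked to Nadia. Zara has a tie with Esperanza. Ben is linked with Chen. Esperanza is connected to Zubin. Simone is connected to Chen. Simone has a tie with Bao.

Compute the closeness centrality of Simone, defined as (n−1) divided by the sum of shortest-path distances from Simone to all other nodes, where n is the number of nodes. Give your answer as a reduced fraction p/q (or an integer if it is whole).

7/18

Distances from Simone: Bao:1, Ben:2, Chen:1, Esperanza:3, Nadia:3, Zara:4, Zubin:4. Sum = 18.
n = 8, so closeness = 7/18.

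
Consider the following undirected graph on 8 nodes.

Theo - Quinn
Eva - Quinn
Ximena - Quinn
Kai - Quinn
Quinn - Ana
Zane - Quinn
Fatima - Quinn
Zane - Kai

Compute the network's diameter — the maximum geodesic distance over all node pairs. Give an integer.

2

Eccentricity of each node (its greatest distance to any other): Ana:2, Eva:2, Fatima:2, Kai:2, Quinn:1, Theo:2, Ximena:2, Zane:2.
The maximum eccentricity is 2, realized for instance by the pair Eva–Theo via Eva – Quinn – Theo. So the diameter is 2.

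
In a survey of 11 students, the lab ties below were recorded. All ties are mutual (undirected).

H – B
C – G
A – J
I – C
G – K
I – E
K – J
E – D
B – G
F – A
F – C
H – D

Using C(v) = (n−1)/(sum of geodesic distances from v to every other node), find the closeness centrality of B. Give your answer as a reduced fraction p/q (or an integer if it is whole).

Distances from B: A:4, C:2, D:2, E:3, F:3, G:1, H:1, I:3, J:3, K:2. Sum = 24.
n = 11, so closeness = 10/24 = 5/12.

5/12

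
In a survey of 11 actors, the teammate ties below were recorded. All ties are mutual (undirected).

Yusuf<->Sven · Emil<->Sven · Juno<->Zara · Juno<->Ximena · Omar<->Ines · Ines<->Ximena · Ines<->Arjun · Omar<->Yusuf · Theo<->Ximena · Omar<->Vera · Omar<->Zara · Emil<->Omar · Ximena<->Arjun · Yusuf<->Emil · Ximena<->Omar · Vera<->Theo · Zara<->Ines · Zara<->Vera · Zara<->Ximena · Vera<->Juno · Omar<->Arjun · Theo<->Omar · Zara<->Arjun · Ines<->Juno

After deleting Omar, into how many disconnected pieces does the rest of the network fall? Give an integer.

2

Without Omar, the remaining ties split the others into: {Arjun, Ines, Juno, Theo, Vera, Ximena, Zara}; {Emil, Sven, Yusuf}.
That's 2 separate components.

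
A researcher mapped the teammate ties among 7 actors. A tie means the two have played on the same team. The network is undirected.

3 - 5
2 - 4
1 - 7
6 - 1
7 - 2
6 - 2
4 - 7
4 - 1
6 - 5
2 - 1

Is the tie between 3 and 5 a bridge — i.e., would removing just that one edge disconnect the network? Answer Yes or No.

Without the 3–5 edge there is no alternate route between 3 and 5, so the network disconnects. It is a bridge.

Yes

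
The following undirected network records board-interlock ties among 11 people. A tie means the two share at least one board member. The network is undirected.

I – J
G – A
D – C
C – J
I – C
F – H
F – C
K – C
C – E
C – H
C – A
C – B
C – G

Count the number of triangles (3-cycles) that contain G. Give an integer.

1

G's neighbors: A and C.
Neighbor pairs that are themselves tied: G–A–C. Each forms one triangle with G, for 1 in total.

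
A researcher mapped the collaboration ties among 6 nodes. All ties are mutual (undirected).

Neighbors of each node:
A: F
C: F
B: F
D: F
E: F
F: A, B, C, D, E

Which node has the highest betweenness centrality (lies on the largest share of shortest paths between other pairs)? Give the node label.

Unnormalized betweenness of each node: A:0, B:0, C:0, D:0, E:0, F:10.
F has the largest value, 10, making it the main broker — the node through which the most shortest paths run.

F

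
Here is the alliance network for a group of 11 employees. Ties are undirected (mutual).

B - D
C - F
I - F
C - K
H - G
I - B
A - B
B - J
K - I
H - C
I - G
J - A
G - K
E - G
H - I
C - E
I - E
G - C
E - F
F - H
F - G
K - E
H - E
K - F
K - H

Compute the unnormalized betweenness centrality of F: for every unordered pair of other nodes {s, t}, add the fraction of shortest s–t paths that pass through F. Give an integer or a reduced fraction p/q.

Pairs whose geodesics pass through F — J–C: 1/5; B–C: 1/5; D–C: 1/5; A–C: 1/5; I–C: 1/5.
All other pairs contribute 0.
Summing the contributions gives betweenness(F) = 1.

1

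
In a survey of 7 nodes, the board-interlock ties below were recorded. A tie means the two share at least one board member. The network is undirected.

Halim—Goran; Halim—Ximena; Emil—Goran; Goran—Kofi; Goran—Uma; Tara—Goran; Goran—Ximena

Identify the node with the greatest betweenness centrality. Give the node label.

Goran

Unnormalized betweenness of each node: Emil:0, Goran:14, Halim:0, Kofi:0, Tara:0, Uma:0, Ximena:0.
Goran has the largest value, 14, making it the main broker — the node through which the most shortest paths run.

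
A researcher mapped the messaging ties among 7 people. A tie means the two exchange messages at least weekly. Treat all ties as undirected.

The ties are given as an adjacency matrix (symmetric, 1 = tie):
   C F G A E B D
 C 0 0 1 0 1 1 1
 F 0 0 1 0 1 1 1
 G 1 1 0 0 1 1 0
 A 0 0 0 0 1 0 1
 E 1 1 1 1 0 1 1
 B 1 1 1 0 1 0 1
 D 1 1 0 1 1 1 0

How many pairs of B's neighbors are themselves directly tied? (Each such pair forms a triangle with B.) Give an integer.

B's neighbors: C, D, E, F, and G.
Neighbor pairs that are themselves tied: B–C–D; B–C–E; B–C–G; B–D–E; B–D–F; B–E–F; B–E–G; B–F–G. Each forms one triangle with B, for 8 in total.

8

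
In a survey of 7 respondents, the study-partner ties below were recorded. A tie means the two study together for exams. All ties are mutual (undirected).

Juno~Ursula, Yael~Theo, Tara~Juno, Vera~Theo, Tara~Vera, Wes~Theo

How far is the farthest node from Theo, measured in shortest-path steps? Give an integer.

Distances from Theo: Juno:3, Tara:2, Ursula:4, Vera:1, Wes:1, Yael:1.
The largest is 4 (to Ursula), so the eccentricity of Theo is 4.

4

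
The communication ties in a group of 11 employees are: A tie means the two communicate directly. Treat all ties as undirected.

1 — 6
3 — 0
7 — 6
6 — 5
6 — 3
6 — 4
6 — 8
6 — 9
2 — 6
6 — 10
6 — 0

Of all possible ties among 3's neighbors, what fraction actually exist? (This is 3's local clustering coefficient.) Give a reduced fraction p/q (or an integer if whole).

3's neighbors: 0 and 6 (k = 2).
Possible neighbor pairs: C(2,2) = 1. Edges among them: 0–6 → e = 1.
Clustering(3) = 1/1.

1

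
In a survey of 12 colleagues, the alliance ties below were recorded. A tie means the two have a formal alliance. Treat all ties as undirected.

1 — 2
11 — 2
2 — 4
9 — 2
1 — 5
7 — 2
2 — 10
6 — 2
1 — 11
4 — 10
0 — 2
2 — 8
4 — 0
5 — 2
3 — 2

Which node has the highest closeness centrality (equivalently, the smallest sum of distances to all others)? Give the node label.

Farness (sum of distances to all others) for each node — 0:20, 1:19, 2:11, 3:21, 4:19, 5:20, 6:21, 7:21, 8:21, 9:21, 10:20, 11:20.
The smallest farness is 11, for 2, so 2 has the highest closeness.

2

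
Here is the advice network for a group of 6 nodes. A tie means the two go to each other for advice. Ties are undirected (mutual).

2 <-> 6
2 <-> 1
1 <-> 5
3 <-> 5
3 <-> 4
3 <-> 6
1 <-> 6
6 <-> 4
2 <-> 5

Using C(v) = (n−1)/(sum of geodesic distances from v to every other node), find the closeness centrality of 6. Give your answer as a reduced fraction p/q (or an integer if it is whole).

5/6

Distances from 6: 1:1, 2:1, 3:1, 4:1, 5:2. Sum = 6.
n = 6, so closeness = 5/6.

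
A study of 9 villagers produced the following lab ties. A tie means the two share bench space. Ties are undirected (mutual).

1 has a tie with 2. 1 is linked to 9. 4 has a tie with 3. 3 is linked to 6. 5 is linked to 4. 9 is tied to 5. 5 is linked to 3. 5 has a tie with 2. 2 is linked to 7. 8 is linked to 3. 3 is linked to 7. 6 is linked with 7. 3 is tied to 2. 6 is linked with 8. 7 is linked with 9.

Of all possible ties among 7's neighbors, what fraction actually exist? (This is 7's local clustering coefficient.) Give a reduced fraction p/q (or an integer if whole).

7's neighbors: 2, 3, 6, and 9 (k = 4).
Possible neighbor pairs: C(4,2) = 6. Edges among them: 2–3, 3–6 → e = 2.
Clustering(7) = 2/6 = 1/3.

1/3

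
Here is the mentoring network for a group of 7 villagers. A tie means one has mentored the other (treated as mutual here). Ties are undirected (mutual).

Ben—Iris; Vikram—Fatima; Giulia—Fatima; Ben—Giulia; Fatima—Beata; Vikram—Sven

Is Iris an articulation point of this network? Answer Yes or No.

No

Even without Iris, every remaining node can still reach every other (the residual graph is connected), so Iris is not a cut vertex.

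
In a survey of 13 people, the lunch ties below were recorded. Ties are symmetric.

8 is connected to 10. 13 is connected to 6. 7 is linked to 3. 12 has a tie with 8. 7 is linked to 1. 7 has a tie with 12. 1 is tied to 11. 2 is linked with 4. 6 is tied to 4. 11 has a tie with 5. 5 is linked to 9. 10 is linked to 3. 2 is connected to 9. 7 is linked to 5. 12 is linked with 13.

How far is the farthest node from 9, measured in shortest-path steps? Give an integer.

Distances from 9: 1:3, 2:1, 3:3, 4:2, 5:1, 6:3, 7:2, 8:4, 10:4, 11:2, 12:3, 13:4.
The largest is 4 (to 13, 10, and 8), so the eccentricity of 9 is 4.

4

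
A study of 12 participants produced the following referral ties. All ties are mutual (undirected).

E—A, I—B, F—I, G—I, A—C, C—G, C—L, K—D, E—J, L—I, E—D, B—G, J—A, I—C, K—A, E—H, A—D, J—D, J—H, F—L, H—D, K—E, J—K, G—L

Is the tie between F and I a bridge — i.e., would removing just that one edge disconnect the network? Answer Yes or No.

No

Even without that edge, F still reaches I via F – L – I, so the network stays connected. Not a bridge.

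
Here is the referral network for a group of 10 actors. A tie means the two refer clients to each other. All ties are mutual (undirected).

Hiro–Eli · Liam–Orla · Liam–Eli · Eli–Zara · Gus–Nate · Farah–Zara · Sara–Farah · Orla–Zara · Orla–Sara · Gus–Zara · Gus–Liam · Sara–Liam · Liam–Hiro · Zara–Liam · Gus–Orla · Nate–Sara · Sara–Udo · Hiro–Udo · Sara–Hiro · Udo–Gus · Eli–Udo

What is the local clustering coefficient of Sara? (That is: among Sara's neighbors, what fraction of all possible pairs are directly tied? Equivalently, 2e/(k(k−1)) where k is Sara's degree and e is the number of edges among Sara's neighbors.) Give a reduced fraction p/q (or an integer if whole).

1/5

Sara's neighbors: Farah, Hiro, Liam, Nate, Orla, and Udo (k = 6).
Possible neighbor pairs: C(6,2) = 15. Edges among them: Hiro–Liam, Hiro–Udo, Liam–Orla → e = 3.
Clustering(Sara) = 3/15 = 1/5.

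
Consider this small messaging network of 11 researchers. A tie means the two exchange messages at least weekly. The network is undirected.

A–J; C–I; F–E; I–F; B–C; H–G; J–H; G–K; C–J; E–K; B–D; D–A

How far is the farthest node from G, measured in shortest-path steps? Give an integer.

Distances from G: A:3, B:4, C:3, D:4, E:2, F:3, H:1, I:4, J:2, K:1.
The largest is 4 (to I, B, and D), so the eccentricity of G is 4.

4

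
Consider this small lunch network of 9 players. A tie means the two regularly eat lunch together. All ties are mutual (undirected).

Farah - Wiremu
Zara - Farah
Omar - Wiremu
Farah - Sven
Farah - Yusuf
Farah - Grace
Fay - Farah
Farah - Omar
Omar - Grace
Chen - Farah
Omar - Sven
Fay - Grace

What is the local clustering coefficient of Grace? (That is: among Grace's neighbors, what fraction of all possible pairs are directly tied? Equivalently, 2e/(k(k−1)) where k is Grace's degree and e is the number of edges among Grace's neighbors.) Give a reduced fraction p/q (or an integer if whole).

Grace's neighbors: Farah, Fay, and Omar (k = 3).
Possible neighbor pairs: C(3,2) = 3. Edges among them: Farah–Fay, Farah–Omar → e = 2.
Clustering(Grace) = 2/3.

2/3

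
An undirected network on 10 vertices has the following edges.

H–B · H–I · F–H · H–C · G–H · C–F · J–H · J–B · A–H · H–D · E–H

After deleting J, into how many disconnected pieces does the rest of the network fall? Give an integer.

J's neighbors (B and H) remain reachable from one another through other ties, so the rest of the network stays in one piece.

1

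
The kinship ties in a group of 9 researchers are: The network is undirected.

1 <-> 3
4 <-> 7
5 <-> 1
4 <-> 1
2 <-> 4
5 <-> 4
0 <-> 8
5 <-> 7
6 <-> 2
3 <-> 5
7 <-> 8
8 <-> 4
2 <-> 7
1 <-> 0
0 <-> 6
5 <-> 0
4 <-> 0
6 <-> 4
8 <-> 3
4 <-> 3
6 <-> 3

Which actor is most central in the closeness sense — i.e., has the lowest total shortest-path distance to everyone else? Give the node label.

Farness (sum of distances to all others) for each node — 0:11, 1:12, 2:13, 3:11, 4:8, 5:11, 6:12, 7:12, 8:12.
The smallest farness is 8, for 4, so 4 has the highest closeness.

4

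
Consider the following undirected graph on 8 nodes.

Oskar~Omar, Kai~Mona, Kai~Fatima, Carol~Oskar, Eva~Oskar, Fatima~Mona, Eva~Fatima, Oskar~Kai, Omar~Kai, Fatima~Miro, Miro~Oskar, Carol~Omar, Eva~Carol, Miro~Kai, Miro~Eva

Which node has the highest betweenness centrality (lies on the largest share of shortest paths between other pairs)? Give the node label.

Kai

Unnormalized betweenness of each node: Carol:1/2, Eva:13/6, Fatima:13/6, Kai:5, Miro:2/3, Mona:0, Omar:5/6, Oskar:8/3.
Kai has the largest value, 5, making it the main broker — the node through which the most shortest paths run.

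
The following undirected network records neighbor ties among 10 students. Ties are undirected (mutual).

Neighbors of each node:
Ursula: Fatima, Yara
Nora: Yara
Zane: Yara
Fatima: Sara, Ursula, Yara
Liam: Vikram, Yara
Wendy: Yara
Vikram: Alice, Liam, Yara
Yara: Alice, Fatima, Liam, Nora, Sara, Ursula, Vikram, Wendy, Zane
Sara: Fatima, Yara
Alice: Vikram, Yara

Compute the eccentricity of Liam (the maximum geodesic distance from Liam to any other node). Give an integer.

Distances from Liam: Alice:2, Fatima:2, Nora:2, Sara:2, Ursula:2, Vikram:1, Wendy:2, Yara:1, Zane:2.
The largest is 2 (to Nora, Wendy, Sara, Ursula, Fatima, Zane, and Alice), so the eccentricity of Liam is 2.

2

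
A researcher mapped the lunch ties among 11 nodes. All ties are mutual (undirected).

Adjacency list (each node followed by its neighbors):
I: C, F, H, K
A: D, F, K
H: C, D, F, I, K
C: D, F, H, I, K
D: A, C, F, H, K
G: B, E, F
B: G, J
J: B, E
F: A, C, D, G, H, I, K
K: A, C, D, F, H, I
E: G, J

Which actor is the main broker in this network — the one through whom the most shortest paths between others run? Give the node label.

Unnormalized betweenness of each node: A:0, B:4, C:1/4, D:2/3, E:4, F:305/12, G:43/2, H:1/4, I:0, J:1/2, K:17/12.
F has the largest value, 305/12, making it the main broker — the node through which the most shortest paths run.

F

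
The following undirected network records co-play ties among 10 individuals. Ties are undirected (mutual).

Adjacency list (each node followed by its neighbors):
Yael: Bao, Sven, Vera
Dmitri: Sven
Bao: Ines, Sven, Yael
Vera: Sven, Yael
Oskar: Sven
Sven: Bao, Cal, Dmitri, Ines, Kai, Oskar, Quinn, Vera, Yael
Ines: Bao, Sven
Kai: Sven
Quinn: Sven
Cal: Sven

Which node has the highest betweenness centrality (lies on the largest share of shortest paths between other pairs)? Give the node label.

Sven

Unnormalized betweenness of each node: Bao:1/2, Cal:0, Dmitri:0, Ines:0, Kai:0, Oskar:0, Quinn:0, Sven:32, Vera:0, Yael:1/2.
Sven has the largest value, 32, making it the main broker — the node through which the most shortest paths run.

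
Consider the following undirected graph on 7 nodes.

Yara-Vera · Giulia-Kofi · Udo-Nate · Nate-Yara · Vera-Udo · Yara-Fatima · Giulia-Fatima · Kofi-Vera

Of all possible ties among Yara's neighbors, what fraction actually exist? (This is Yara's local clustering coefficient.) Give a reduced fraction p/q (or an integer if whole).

Yara's neighbors: Fatima, Nate, and Vera (k = 3).
Possible neighbor pairs: C(3,2) = 3. Edges among them: none → e = 0.
Clustering(Yara) = 0/3 = 0.

0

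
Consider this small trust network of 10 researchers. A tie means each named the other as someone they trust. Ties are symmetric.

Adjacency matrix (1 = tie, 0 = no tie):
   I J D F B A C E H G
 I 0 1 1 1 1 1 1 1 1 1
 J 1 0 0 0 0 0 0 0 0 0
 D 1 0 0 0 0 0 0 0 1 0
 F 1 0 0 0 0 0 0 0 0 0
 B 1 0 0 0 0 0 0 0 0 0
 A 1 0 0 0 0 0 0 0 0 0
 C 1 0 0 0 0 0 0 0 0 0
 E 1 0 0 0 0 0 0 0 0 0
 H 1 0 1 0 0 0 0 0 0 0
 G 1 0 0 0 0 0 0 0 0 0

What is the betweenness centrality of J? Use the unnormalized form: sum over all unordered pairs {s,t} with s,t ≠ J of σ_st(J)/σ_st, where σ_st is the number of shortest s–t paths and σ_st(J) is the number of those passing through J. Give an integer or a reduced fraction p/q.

0

No shortest path between any pair of other nodes passes through J.
Summing the contributions gives betweenness(J) = 0.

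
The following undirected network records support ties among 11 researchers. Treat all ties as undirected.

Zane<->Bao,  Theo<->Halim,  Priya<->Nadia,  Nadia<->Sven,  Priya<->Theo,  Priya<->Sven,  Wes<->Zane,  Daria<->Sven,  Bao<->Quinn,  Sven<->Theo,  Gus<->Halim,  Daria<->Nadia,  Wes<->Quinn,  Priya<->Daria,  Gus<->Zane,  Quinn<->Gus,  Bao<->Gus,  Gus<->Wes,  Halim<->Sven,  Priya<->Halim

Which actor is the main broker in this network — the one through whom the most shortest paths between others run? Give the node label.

Unnormalized betweenness of each node: Bao:1/3, Daria:0, Gus:74/3, Halim:25, Nadia:0, Priya:7, Quinn:1/3, Sven:7, Theo:0, Wes:1/3, Zane:1/3.
Halim has the largest value, 25, making it the main broker — the node through which the most shortest paths run.

Halim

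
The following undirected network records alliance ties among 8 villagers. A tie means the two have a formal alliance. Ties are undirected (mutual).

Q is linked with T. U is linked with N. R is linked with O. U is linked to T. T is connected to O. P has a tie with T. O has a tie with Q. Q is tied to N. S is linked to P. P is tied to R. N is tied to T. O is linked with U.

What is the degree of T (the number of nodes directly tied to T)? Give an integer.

5

T is directly tied to N, O, P, Q, and U. That is 5 neighbors, so the degree of T is 5.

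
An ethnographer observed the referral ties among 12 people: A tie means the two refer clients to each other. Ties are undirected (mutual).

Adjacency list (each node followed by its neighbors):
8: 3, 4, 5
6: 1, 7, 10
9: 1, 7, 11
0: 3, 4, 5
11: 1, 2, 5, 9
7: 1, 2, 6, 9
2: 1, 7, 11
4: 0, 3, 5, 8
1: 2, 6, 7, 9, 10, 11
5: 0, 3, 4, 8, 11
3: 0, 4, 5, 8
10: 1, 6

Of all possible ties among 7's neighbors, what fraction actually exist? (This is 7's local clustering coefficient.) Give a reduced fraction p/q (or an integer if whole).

1/2

7's neighbors: 1, 2, 6, and 9 (k = 4).
Possible neighbor pairs: C(4,2) = 6. Edges among them: 1–2, 1–6, 1–9 → e = 3.
Clustering(7) = 3/6 = 1/2.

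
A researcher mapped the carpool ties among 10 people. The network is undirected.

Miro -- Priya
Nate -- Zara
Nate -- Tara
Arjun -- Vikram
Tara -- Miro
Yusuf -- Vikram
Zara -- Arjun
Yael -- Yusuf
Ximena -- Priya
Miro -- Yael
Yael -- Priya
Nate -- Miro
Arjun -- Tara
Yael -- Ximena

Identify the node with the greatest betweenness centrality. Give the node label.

Miro

Unnormalized betweenness of each node: Arjun:11/2, Miro:38/3, Nate:9/2, Priya:7/3, Tara:14/3, Vikram:10/3, Ximena:0, Yael:29/3, Yusuf:13/3, Zara:1.
Miro has the largest value, 38/3, making it the main broker — the node through which the most shortest paths run.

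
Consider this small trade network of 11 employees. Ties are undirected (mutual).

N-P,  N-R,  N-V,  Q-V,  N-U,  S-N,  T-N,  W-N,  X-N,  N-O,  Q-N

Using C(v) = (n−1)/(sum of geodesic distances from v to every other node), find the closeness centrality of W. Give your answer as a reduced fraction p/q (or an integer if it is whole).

Distances from W: N:1, O:2, P:2, Q:2, R:2, S:2, T:2, U:2, V:2, X:2. Sum = 19.
n = 11, so closeness = 10/19.

10/19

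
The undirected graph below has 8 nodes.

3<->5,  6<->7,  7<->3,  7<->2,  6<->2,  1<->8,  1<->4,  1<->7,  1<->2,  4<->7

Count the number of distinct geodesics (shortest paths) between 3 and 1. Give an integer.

1

The shortest distance is 2, and the only length-2 path is 3–7–1. So there is exactly 1 shortest path.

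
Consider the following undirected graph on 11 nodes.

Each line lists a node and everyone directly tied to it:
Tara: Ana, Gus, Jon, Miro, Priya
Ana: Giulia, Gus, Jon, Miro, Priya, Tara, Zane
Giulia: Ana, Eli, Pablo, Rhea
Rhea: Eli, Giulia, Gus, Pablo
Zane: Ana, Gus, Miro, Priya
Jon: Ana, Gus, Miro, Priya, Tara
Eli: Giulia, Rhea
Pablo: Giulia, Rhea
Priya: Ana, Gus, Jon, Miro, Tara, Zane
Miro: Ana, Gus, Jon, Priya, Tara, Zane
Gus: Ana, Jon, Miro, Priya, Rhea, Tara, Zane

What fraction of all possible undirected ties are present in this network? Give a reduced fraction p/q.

There are 26 edges and 11 nodes, so the maximum possible is C(11,2) = 55.
Density = 26/55.

26/55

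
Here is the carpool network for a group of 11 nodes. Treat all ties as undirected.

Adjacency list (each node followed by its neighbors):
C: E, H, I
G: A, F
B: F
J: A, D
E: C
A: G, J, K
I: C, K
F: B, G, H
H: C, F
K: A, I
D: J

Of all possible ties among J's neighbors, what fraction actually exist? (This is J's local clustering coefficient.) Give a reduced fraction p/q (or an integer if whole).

J's neighbors: A and D (k = 2).
Possible neighbor pairs: C(2,2) = 1. Edges among them: none → e = 0.
Clustering(J) = 0/1.

0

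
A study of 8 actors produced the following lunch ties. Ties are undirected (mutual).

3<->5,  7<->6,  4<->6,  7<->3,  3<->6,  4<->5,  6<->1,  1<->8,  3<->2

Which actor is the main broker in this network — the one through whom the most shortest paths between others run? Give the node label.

6

Unnormalized betweenness of each node: 1:6, 2:0, 3:17/2, 4:3/2, 5:1, 6:12, 7:0, 8:0.
6 has the largest value, 12, making it the main broker — the node through which the most shortest paths run.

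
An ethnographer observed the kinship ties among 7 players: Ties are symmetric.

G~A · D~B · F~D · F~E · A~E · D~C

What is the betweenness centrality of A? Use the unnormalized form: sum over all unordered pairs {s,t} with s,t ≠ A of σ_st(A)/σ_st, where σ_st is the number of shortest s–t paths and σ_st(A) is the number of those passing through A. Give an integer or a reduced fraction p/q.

Pairs whose geodesics pass through A — F–G: 1; C–G: 1; B–G: 1; D–G: 1; G–E: 1.
All other pairs contribute 0.
Summing the contributions gives betweenness(A) = 5.

5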